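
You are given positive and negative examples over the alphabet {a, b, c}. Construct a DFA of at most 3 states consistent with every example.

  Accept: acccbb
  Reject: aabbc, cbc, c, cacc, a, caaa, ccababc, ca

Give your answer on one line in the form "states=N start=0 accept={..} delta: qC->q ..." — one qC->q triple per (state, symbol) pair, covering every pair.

Grow the machine one transition at a time. Run the examples from 0; the earliest place one falls off (shortest prefix, ties alphabetical) gets sent to the lowest-numbered state that keeps every Accept/Reject pair distinguishable — a pair clashes when both reach the same state with identical unread suffix — and to a fresh state only if none does.
a: 0a undefined. 0a->0: ok.
c: 0c undefined. 0c->0: ok.
cb: 0b undefined. 0b->0: no, acccbb/aabbc meet in 0. Open state 1: 0b->1.
cbc: 1c undefined. 1c->0: ok.
aabb: 1b undefined. 1b->0: no, acccbb/aabbc meet in 0. 1b->1: ok.
ccaba: 1a undefined. 1a->0: ok.
All examples now run through 2 states with every (state, symbol) defined. Accept strings end in {1}, Reject strings end in {0}; accept={1}.

states=2 start=0 accept={1} delta: 0a->0 0b->1 0c->0 1a->0 1b->1 1c->0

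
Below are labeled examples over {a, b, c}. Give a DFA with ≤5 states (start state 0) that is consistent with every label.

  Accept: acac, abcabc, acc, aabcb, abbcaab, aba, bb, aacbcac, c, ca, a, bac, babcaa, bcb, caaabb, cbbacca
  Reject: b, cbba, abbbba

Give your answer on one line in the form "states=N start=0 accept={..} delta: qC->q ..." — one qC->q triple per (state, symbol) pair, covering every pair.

Grow the machine one transition at a time. Run the examples from 0; the earliest place one falls off (shortest prefix, ties alphabetical) gets sent to the lowest-numbered state that keeps every Accept/Reject pair distinguishable — a pair clashes when both reach the same state with identical unread suffix — and to a fresh state only if none does.
a: 0a undefined. 0a->0: ok.
b: 0b undefined. 0b->0: no, aba/b meet in 0. Open state 1: 0b->1.
c: 0c undefined. 0c->0: ok.
ba: 1a undefined. 1a->0: ok.
bb: 1b undefined. 1b->0: no, acac/cbba meet in 0. 1b->1: no, acac/cbba meet in 0. Open state 2: 1b->2.
bc: 1c undefined. 1c->0: no, aabcb/b meet in 1. 1c->1: no, abcabc/b meet in 1. 1c->2: ok.
bcb: 2b undefined. 2b->0: no, acac/abbbba meet in 0. 2b->1: no, aabcb/b meet in 1. 2b->2: ok.
abbc: 2c undefined. 2c->0: no, abbcaab/b meet in 1. 2c->1: no, abbcaab/b meet in 1. 2c->2: ok.
abca: 2a undefined. 2a->0: no, acac/cbba meet in 0. 2a->1: no, abbcaab/b meet in 1. 2a->2: no, abcabc/cbba meet in 2. Open state 3: 2a->3.
abcab: 3b undefined. 3b->0: ok.
cbbac: 3c undefined. 3c->0: ok.
abbcaa: 3a undefined. 3a->0: no, abbcaab/b meet in 1. 3a->1: no, babcaa/b meet in 1. 3a->2: ok.
All examples now run through 4 states with every (state, symbol) defined. Accept strings end in {0,2}, Reject strings end in {1,3}; accept={0,2}.

states=4 start=0 accept={0,2} delta: 0a->0 0b->1 0c->0 1a->0 1b->2 1c->2 2a->3 2b->2 2c->2 3a->2 3b->0 3c->0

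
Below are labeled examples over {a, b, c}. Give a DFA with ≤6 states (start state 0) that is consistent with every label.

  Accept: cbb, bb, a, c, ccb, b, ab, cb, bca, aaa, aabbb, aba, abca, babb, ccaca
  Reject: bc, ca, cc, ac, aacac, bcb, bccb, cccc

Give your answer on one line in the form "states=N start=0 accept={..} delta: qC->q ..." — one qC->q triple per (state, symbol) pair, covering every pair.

states=5 start=0 accept={0,1,2} delta: 0a->1 0b->1 0c->2 1a->0 1b->1 1c->3 2a->3 2b->0 2c->4 3a->0 3b->3 3c->3 4a->1 4b->0 4c->1

Fold the examples into a partial DFA from state 0: repeatedly fix the first undefined (state, symbol) met by the shortest-then-alphabetical prefix, trying targets in increasing order and rejecting any under which an Accept and a Reject string meet in one state with the same remainder; add a state when all current targets are rejected. Accepting states are where Accept strings end.
a: 0a undefined. 0a->0: no, c/ac meet in 0 with "c" left. Open state 1: 0a->1.
b: 0b undefined. 0b->0: no, c/bc meet in 0 with "c" left. 0b->1: ok.
c: 0c undefined. 0c->0: no, a/ca meet in 1. 0c->1: no, ccb/bcb meet in 1 with "cb" left. Open state 2: 0c->2.
aa: 1a undefined. 1a->0: ok.
ab: 1b undefined. 1b->0: no, abca/ca meet in 2 with "a" left. 1b->1: ok.
ac: 1c undefined. 1c->0: no, bb/bcb meet in 1. 1c->1: no, bb/bc meet in 1. 1c->2: no, c/bc meet in 2. Open state 3: 1c->3.
ca: 2a undefined. 2a->0: no, c/aacac meet in 2. 2a->1: no, bb/ca meet in 1. 2a->2: no, c/ca meet in 2. 2a->3: ok.
cb: 2b undefined. 2b->0: ok.
cc: 2c undefined. 2c->0: no, cb/cc meet in 0. 2c->1: no, cbb/cc meet in 1. 2c->2: no, c/cc meet in 2. 2c->3: no, ccb/bcb meet in 3 with "b" left. Open state 4: 2c->4.
bca: 3a undefined. 3a->0: ok.
bcb: 3b undefined. 3b->0: no, cb/bcb meet in 0. 3b->1: no, cbb/bcb meet in 1. 3b->2: no, c/bcb meet in 2. 3b->3: ok.
bcc: 3c undefined. 3c->0: no, cbb/bccb meet in 1. 3c->1: no, cbb/aacac meet in 1. 3c->2: no, c/aacac meet in 2. 3c->3: ok.
cca: 4a undefined. 4a->0: no, ccaca/bc meet in 3. 4a->1: ok.
ccb: 4b undefined. 4b->0: ok.
ccc: 4c undefined. 4c->0: no, c/cccc meet in 2. 4c->1: ok.
All examples now run through 5 states with every (state, symbol) defined. Accept strings end in {0,1,2}, Reject strings end in {3,4}; accept={0,1,2}.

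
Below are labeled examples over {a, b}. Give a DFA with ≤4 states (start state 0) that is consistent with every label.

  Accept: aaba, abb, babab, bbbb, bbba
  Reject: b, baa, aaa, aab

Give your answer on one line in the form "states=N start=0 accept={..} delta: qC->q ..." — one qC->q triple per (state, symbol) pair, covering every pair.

states=4 start=0 accept={2,3} delta: 0a->0 0b->1 1a->2 1b->2 2a->0 2b->3 3a->2 3b->2

Grow the machine one transition at a time. Run the examples from 0; the earliest place one falls off (shortest prefix, ties alphabetical) gets sent to the lowest-numbered state that keeps every Accept/Reject pair distinguishable — a pair clashes when both reach the same state with identical unread suffix — and to a fresh state only if none does.
a: 0a undefined. 0a->0: ok.
b: 0b undefined. 0b->0: no, aaba/b meet in 0. Open state 1: 0b->1.
ba: 1a undefined. 1a->0: no, aaba/baa meet in 0. 1a->1: no, aaba/b meet in 1. Open state 2: 1a->2.
bb: 1b undefined. 1b->0: no, abb/aaa meet in 0. 1b->1: no, abb/b meet in 1. 1b->2: ok.
baa: 2a undefined. 2a->0: ok.
bab: 2b undefined. 2b->0: no, babab/b meet in 1. 2b->1: no, babab/b meet in 1. 2b->2: no, babab/b meet in 1. Open state 3: 2b->3.
baba: 3a undefined. 3a->0: no, babab/b meet in 1. 3a->1: no, bbba/b meet in 1. 3a->2: ok.
bbbb: 3b undefined. 3b->0: no, bbbb/baa meet in 0. 3b->1: no, bbbb/b meet in 1. 3b->2: ok.
All examples now run through 4 states with every (state, symbol) defined. Accept strings end in {2,3}, Reject strings end in {0,1}; accept={2,3}.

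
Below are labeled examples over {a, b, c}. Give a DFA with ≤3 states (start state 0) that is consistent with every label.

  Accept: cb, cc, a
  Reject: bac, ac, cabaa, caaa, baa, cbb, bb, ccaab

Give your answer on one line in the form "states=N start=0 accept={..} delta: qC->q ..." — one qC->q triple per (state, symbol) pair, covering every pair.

states=3 start=0 accept={0} delta: 0a->0 0b->1 0c->2 1a->1 1b->1 1c->1 2a->1 2b->0 2c->0

State merging on the prefix tree: take the shortest (then alphabetical) example prefix whose next move is undefined and point that move at state 0, else 1, else 2, ...; a target is out if some Accept/Reject pair would then sit in one state with the same input left (inseparable). If every existing state is out, open a new one.
a: 0a undefined. 0a->0: ok.
b: 0b undefined. 0b->0: no, a/baa meet in 0. Open state 1: 0b->1.
c: 0c undefined. 0c->0: no, cb/ccaab meet in 1. 0c->1: no, cb/bb meet in 1 with "b" left. Open state 2: 0c->2.
ba: 1a undefined. 1a->0: no, a/baa meet in 0. 1a->1: ok.
bb: 1b undefined. 1b->0: no, a/bb meet in 0. 1b->1: ok.
ca: 2a undefined. 2a->0: no, a/caaa meet in 0. 2a->1: ok.
cb: 2b undefined. 2b->0: ok.
cc: 2c undefined. 2c->0: ok.
bac: 1c undefined. 1c->0: no, cb/bac meet in 0. 1c->1: ok.
All examples now run through 3 states with every (state, symbol) defined. Accept strings end in {0}, Reject strings end in {1,2}; accept={0}.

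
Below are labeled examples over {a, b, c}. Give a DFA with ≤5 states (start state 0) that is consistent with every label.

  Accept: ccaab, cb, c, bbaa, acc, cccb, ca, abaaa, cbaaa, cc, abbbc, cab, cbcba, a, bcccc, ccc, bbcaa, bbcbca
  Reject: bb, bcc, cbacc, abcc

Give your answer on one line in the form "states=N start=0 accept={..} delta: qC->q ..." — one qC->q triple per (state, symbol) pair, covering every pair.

states=4 start=0 accept={0,1} delta: 0a->0 0b->1 0c->0 1a->1 1b->2 1c->2 2a->0 2b->0 2c->3 3a->0 3b->0 3c->0

State merging on the prefix tree: take the shortest (then alphabetical) example prefix whose next move is undefined and point that move at state 0, else 1, else 2, ...; a target is out if some Accept/Reject pair would then sit in one state with the same input left (inseparable). If every existing state is out, open a new one.
a: 0a undefined. 0a->0: ok.
b: 0b undefined. 0b->0: no, bbaa/bb meet in 0. Open state 1: 0b->1.
c: 0c undefined. 0c->0: ok.
bb: 1b undefined. 1b->0: no, c/bb meet in 0. 1b->1: no, ccaab/bb meet in 1. Open state 2: 1b->2.
bc: 1c undefined. 1c->0: no, c/bcc meet in 0. 1c->1: no, ccaab/bcc meet in 1. 1c->2: ok.
aba: 1a undefined. 1a->0: no, c/cbacc meet in 0. 1a->1: ok.
bba: 2a undefined. 2a->0: ok.
bbc: 2c undefined. 2c->0: no, c/bcc meet in 0. 2c->1: no, ccaab/bcc meet in 1. 2c->2: no, bcccc/bb meet in 2. Open state 3: 2c->3.
abbb: 2b undefined. 2b->0: ok.
bbca: 3a undefined. 3a->0: ok.
bbcb: 3b undefined. 3b->0: ok.
bccc: 3c undefined. 3c->0: ok.
All examples now run through 4 states with every (state, symbol) defined. Accept strings end in {0,1}, Reject strings end in {2,3}; accept={0,1}.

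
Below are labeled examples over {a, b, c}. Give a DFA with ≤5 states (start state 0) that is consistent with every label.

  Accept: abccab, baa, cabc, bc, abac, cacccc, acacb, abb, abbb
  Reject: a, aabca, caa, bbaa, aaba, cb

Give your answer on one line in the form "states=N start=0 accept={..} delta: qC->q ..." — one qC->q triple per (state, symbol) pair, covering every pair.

Grow the machine one transition at a time. Run the examples from 0; the earliest place one falls off (shortest prefix, ties alphabetical) gets sent to the lowest-numbered state that keeps every Accept/Reject pair distinguishable — a pair clashes when both reach the same state with identical unread suffix — and to a fresh state only if none does.
a: 0a undefined. 0a->0: ok.
b: 0b undefined. 0b->0: no, baa/a meet in 0. Open state 1: 0b->1.
c: 0c undefined. 0c->0: no, cacccc/a meet in 0. 0c->1: no, baa/caa meet in 1 with "aa" left. Open state 2: 0c->2.
ba: 1a undefined. 1a->0: no, baa/a meet in 0. 1a->1: no, baa/aaba meet in 1. 1a->2: ok.
bb: 1b undefined. 1b->0: no, abb/a meet in 0. 1b->1: no, baa/bbaa meet in 2 with "a" left. 1b->2: no, abb/aaba meet in 2. Open state 3: 1b->3.
bc: 1c undefined. 1c->0: no, bc/a meet in 0. 1c->1: no, abccab/cb meet in 2 with "b" left. 1c->2: no, baa/aabca meet in 2 with "a" left. 1c->3: ok.
ca: 2a undefined. 2a->0: no, baa/a meet in 0. 2a->1: ok.
cb: 2b undefined. 2b->0: ok.
bba: 3a undefined. 3a->0: ok.
abac: 2c undefined. 2c->0: no, abac/a meet in 0. 2c->1: ok.
abbb: 3b undefined. 3b->0: no, acacb/a meet in 0. 3b->1: ok.
abcc: 3c undefined. 3c->0: no, cabc/a meet in 0. 3c->1: no, abccab/a meet in 0. 3c->2: no, cabc/caa meet in 2. 3c->3: ok.
All examples now run through 4 states with every (state, symbol) defined. Accept strings end in {1,3}, Reject strings end in {0,2}; accept={1,3}.

states=4 start=0 accept={1,3} delta: 0a->0 0b->1 0c->2 1a->2 1b->3 1c->3 2a->1 2b->0 2c->1 3a->0 3b->1 3c->3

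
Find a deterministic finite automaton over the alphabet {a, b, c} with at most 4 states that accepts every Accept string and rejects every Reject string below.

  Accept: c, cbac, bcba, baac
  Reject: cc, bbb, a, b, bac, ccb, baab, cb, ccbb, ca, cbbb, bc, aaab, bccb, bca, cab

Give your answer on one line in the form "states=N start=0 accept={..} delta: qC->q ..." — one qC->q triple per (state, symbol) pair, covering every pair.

states=3 start=0 accept={2} delta: 0a->0 0b->1 0c->2 1a->2 1b->0 1c->0 2a->0 2b->0 2c->0

Fold the examples into a partial DFA from state 0: repeatedly fix the first undefined (state, symbol) met by the shortest-then-alphabetical prefix, trying targets in increasing order and rejecting any under which an Accept and a Reject string meet in one state with the same remainder; add a state when all current targets are rejected. Accepting states are where Accept strings end.
a: 0a undefined. 0a->0: ok.
b: 0b undefined. 0b->0: no, c/bac meet in 0 with "c" left. Open state 1: 0b->1.
c: 0c undefined. 0c->0: no, c/cc meet in 0. 0c->1: no, c/b meet in 1. Open state 2: 0c->2.
ba: 1a undefined. 1a->0: no, c/bac meet in 2. 1a->1: no, baac/bac meet in 1 with "c" left. 1a->2: ok.
bb: 1b undefined. 1b->0: ok.
bc: 1c undefined. 1c->0: ok.
ca: 2a undefined. 2a->0: ok.
cb: 2b undefined. 2b->0: ok.
cc: 2c undefined. 2c->0: ok.
All examples now run through 3 states with every (state, symbol) defined. Accept strings end in {2}, Reject strings end in {0,1}; accept={2}.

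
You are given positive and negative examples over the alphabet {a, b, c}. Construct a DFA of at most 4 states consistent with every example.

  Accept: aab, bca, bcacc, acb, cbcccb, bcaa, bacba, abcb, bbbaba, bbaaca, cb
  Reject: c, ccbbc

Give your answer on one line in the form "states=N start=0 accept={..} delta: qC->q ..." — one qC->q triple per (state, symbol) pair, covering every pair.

State merging on the prefix tree: take the shortest (then alphabetical) example prefix whose next move is undefined and point that move at state 0, else 1, else 2, ...; a target is out if some Accept/Reject pair would then sit in one state with the same input left (inseparable). If every existing state is out, open a new one.
a: 0a undefined. 0a->0: ok.
b: 0b undefined. 0b->0: ok.
c: 0c undefined. 0c->0: no, aab/c meet in 0. Open state 1: 0c->1.
cb: 1b undefined. 1b->0: ok.
cc: 1c undefined. 1c->0: ok.
bca: 1a undefined. 1a->0: ok.
All examples now run through 2 states with every (state, symbol) defined. Accept strings end in {0}, Reject strings end in {1}; accept={0}.

states=2 start=0 accept={0} delta: 0a->0 0b->0 0c->1 1a->0 1b->0 1c->0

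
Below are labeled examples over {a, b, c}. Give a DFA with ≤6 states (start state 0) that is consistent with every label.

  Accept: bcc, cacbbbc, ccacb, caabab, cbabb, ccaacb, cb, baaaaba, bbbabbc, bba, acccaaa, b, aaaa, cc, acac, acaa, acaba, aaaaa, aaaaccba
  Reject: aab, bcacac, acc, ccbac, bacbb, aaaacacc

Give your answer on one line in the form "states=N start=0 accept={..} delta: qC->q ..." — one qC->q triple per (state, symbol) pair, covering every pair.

Fold the examples into a partial DFA from state 0: repeatedly fix the first undefined (state, symbol) met by the shortest-then-alphabetical prefix, trying targets in increasing order and rejecting any under which an Accept and a Reject string meet in one state with the same remainder; add a state when all current targets are rejected. Accepting states are where Accept strings end.
a: 0a undefined. 0a->0: no, b/aab meet in 0 with "b" left. Open state 1: 0a->1.
b: 0b undefined. 0b->0: ok.
c: 0c undefined. 0c->0: no, acac/bcacac meet in 1 with "cac" left. 0c->1: ok.
aa: 1a undefined. 1a->0: no, bcc/aaaacacc meet in 1 with "c" left. 1a->1: no, cb/aab meet in 1 with "b" left. Open state 2: 1a->2.
ac: 1c undefined. 1c->0: no, bcc/ccbac meet in 0. 1c->1: no, bcc/acc meet in 1. 1c->2: ok.
cb: 1b undefined. 1b->0: ok.
aaa: 2a undefined. 2a->0: no, bcc/aaaacacc meet in 2. 2a->1: no, ccacb/aab meet in 2 with "b" left. 2a->2: no, acac/acc meet in 2 with "c" left. Open state 3: 2a->3.
aab: 2b undefined. 2b->0: no, bcc/ccbac meet in 2. 2b->1: no, cbabb/bacbb meet in 0. 2b->2: no, bcc/aab meet in 2. 2b->3: ok.
acc: 2c undefined. 2c->0: no, bcc/bcacac meet in 2. 2c->1: no, cacbbbc/bcacac meet in 1. 2c->2: no, bcc/acc meet in 2. 2c->3: ok.
aaaa: 3a undefined. 3a->0: no, baaaaba/bcacac meet in 1. 3a->1: no, bcc/bcacac meet in 2. 3a->2: no, ccaacb/bacbb meet in 3 with "b" left. 3a->3: no, aaaa/aab meet in 3. Open state 4: 3a->4.
acab: 3b undefined. 3b->0: no, caabab/bacbb meet in 0. 3b->1: no, cacbbbc/bacbb meet in 1. 3b->2: no, bcc/bacbb meet in 2. 3b->3: ok.
acac: 3c undefined. 3c->0: no, acccaaa/aab meet in 3. 3c->1: ok.
aaaaa: 4a undefined. 4a->0: ok.
aaaac: 4c undefined. 4c->0: no, ccacb/bcacac meet in 0. 4c->1: no, cacbbbc/bcacac meet in 1. 4c->2: no, bcc/bcacac meet in 2. 4c->3: no, cacbbbc/aaaacacc meet in 1. 4c->4: no, bcc/aaaacacc meet in 2. Open state 5: 4c->5.
aaaaca: 5a undefined. 5a->0: no, bcc/aaaacacc meet in 2. 5a->1: ok.
aaaacc: 5c undefined. 5c->0: ok.
baaaab: 4b undefined. 4b->0: ok.
ccaacb: 5b undefined. 5b->0: ok.
All examples now run through 6 states with every (state, symbol) defined. Accept strings end in {0,1,2,4}, Reject strings end in {3,5}; accept={0,1,2,4}.

states=6 start=0 accept={0,1,2,4} delta: 0a->1 0b->0 0c->1 1a->2 1b->0 1c->2 2a->3 2b->3 2c->3 3a->4 3b->3 3c->1 4a->0 4b->0 4c->5 5a->1 5b->0 5c->0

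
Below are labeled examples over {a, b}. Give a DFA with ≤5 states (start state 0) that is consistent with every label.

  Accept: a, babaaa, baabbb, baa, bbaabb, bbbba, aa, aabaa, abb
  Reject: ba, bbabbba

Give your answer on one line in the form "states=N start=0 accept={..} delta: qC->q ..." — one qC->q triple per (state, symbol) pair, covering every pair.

states=3 start=0 accept={0,1} delta: 0a->0 0b->1 1a->2 1b->0 2a->0 2b->0

Grow the machine one transition at a time. Run the examples from 0; the earliest place one falls off (shortest prefix, ties alphabetical) gets sent to the lowest-numbered state that keeps every Accept/Reject pair distinguishable — a pair clashes when both reach the same state with identical unread suffix — and to a fresh state only if none does.
a: 0a undefined. 0a->0: ok.
b: 0b undefined. 0b->0: no, a/ba meet in 0. Open state 1: 0b->1.
ba: 1a undefined. 1a->0: no, a/ba meet in 0. 1a->1: no, baa/ba meet in 1. Open state 2: 1a->2.
bb: 1b undefined. 1b->0: ok.
baa: 2a undefined. 2a->0: ok.
bab: 2b undefined. 2b->0: ok.
All examples now run through 3 states with every (state, symbol) defined. Accept strings end in {0,1}, Reject strings end in {2}; accept={0,1}.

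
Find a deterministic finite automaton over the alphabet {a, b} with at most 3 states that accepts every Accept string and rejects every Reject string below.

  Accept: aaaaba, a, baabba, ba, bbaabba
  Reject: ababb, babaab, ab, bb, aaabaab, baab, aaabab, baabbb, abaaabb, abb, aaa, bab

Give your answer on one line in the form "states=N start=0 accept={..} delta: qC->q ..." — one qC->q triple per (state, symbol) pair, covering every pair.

Fold the examples into a partial DFA from state 0: repeatedly fix the first undefined (state, symbol) met by the shortest-then-alphabetical prefix, trying targets in increasing order and rejecting any under which an Accept and a Reject string meet in one state with the same remainder; add a state when all current targets are rejected. Accepting states are where Accept strings end.
a: 0a undefined. 0a->0: no, a/aaa meet in 0. Open state 1: 0a->1.
b: 0b undefined. 0b->0: ok.
aa: 1a undefined. 1a->0: no, aaaaba/aaa meet in 1. 1a->1: no, a/aaa meet in 1. Open state 2: 1a->2.
ab: 1b undefined. 1b->0: ok.
aaa: 2a undefined. 2a->0: ok.
baab: 2b undefined. 2b->0: ok.
All examples now run through 3 states with every (state, symbol) defined. Accept strings end in {1}, Reject strings end in {0}; accept={1}.

states=3 start=0 accept={1} delta: 0a->1 0b->0 1a->2 1b->0 2a->0 2b->0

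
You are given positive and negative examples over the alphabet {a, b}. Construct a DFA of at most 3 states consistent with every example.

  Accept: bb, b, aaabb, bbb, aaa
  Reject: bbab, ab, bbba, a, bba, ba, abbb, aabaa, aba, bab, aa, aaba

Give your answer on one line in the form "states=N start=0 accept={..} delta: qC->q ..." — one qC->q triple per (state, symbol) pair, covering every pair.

states=3 start=0 accept={0} delta: 0a->1 0b->0 1a->2 1b->1 2a->0 2b->0

Grow the machine one transition at a time. Run the examples from 0; the earliest place one falls off (shortest prefix, ties alphabetical) gets sent to the lowest-numbered state that keeps every Accept/Reject pair distinguishable — a pair clashes when both reach the same state with identical unread suffix — and to a fresh state only if none does.
a: 0a undefined. 0a->0: no, b/ab meet in 0 with "b" left. Open state 1: 0a->1.
b: 0b undefined. 0b->0: ok.
aa: 1a undefined. 1a->0: no, bb/aabaa meet in 0. 1a->1: no, aaa/bbba meet in 1. Open state 2: 1a->2.
ab: 1b undefined. 1b->0: no, bb/bbab meet in 0. 1b->1: ok.
aaa: 2a undefined. 2a->0: ok.
aab: 2b undefined. 2b->0: ok.
All examples now run through 3 states with every (state, symbol) defined. Accept strings end in {0}, Reject strings end in {1,2}; accept={0}.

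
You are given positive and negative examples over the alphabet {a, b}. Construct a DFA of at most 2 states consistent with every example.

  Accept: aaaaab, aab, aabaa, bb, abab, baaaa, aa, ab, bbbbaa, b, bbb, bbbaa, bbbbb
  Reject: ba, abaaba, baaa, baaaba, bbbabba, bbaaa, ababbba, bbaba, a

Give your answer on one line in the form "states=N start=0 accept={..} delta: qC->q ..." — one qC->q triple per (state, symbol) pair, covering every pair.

states=2 start=0 accept={0} delta: 0a->1 0b->0 1a->0 1b->0

State merging on the prefix tree: take the shortest (then alphabetical) example prefix whose next move is undefined and point that move at state 0, else 1, else 2, ...; a target is out if some Accept/Reject pair would then sit in one state with the same input left (inseparable). If every existing state is out, open a new one.
a: 0a undefined. 0a->0: no, aa/a meet in 0. Open state 1: 0a->1.
b: 0b undefined. 0b->0: ok.
aa: 1a undefined. 1a->0: ok.
ab: 1b undefined. 1b->0: ok.
All examples now run through 2 states with every (state, symbol) defined. Accept strings end in {0}, Reject strings end in {1}; accept={0}.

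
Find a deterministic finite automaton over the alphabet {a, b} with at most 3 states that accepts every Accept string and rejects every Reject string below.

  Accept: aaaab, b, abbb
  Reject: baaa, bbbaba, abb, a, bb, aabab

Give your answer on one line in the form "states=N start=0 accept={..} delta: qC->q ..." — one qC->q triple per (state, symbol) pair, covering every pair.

states=3 start=0 accept={1} delta: 0a->0 0b->1 1a->2 1b->0 2a->0 2b->0

Grow the machine one transition at a time. Run the examples from 0; the earliest place one falls off (shortest prefix, ties alphabetical) gets sent to the lowest-numbered state that keeps every Accept/Reject pair distinguishable — a pair clashes when both reach the same state with identical unread suffix — and to a fresh state only if none does.
a: 0a undefined. 0a->0: ok.
b: 0b undefined. 0b->0: no, aaaab/baaa meet in 0. Open state 1: 0b->1.
ba: 1a undefined. 1a->0: no, aaaab/aabab meet in 1. 1a->1: no, aaaab/baaa meet in 1. Open state 2: 1a->2.
bb: 1b undefined. 1b->0: ok.
baa: 2a undefined. 2a->0: ok.
aabab: 2b undefined. 2b->0: ok.
All examples now run through 3 states with every (state, symbol) defined. Accept strings end in {1}, Reject strings end in {0}; accept={1}.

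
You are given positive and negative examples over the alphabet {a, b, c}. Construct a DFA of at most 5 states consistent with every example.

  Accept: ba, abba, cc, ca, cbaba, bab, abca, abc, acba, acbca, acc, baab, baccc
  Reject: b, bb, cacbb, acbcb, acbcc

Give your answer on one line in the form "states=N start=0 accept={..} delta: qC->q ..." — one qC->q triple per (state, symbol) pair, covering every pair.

states=4 start=0 accept={0,2,3} delta: 0a->0 0b->1 0c->0 1a->2 1b->1 1c->3 2a->2 2b->0 2c->0 3a->0 3b->1 3c->1

State merging on the prefix tree: take the shortest (then alphabetical) example prefix whose next move is undefined and point that move at state 0, else 1, else 2, ...; a target is out if some Accept/Reject pair would then sit in one state with the same input left (inseparable). If every existing state is out, open a new one.
a: 0a undefined. 0a->0: ok.
b: 0b undefined. 0b->0: no, ba/b meet in 0. Open state 1: 0b->1.
c: 0c undefined. 0c->0: ok.
ba: 1a undefined. 1a->0: no, bab/b meet in 1. 1a->1: no, ba/b meet in 1. Open state 2: 1a->2.
bb: 1b undefined. 1b->0: no, abba/bb meet in 0. 1b->1: ok.
abc: 1c undefined. 1c->0: no, cc/acbcc meet in 0. 1c->1: no, abc/b meet in 1. 1c->2: no, bab/acbcb meet in 2 with "b" left. Open state 3: 1c->3.
baa: 2a undefined. 2a->0: no, baab/b meet in 1. 2a->1: no, baab/b meet in 1. 2a->2: ok.
bab: 2b undefined. 2b->0: ok.
bac: 2c undefined. 2c->0: ok.
abca: 3a undefined. 3a->0: ok.
acbcb: 3b undefined. 3b->0: no, cc/acbcb meet in 0. 3b->1: ok.
acbcc: 3c undefined. 3c->0: no, cc/acbcc meet in 0. 3c->1: ok.
All examples now run through 4 states with every (state, symbol) defined. Accept strings end in {0,2,3}, Reject strings end in {1}; accept={0,2,3}.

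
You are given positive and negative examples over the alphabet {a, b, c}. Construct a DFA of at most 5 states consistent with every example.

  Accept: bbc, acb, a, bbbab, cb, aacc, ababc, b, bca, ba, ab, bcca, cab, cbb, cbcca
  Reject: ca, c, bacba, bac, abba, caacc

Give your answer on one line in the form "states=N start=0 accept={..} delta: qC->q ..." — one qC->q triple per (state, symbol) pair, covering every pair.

State merging on the prefix tree: take the shortest (then alphabetical) example prefix whose next move is undefined and point that move at state 0, else 1, else 2, ...; a target is out if some Accept/Reject pair would then sit in one state with the same input left (inseparable). If every existing state is out, open a new one.
a: 0a undefined. 0a->0: ok.
b: 0b undefined. 0b->0: no, bbc/c meet in 0 with "c" left. Open state 1: 0b->1.
c: 0c undefined. 0c->0: no, a/ca meet in 0. 0c->1: no, b/c meet in 1. Open state 2: 0c->2.
ba: 1a undefined. 1a->0: ok.
bb: 1b undefined. 1b->0: no, bbc/c meet in 2. 1b->1: no, a/abba meet in 0. 1b->2: ok.
bc: 1c undefined. 1c->0: no, bcca/ca meet in 2 with "a" left. 1c->1: ok.
ca: 2a undefined. 2a->0: no, bbc/caacc meet in 2 with "c" left. 2a->1: no, bbc/caacc meet in 2 with "c" left. 2a->2: ok.
cb: 2b undefined. 2b->0: no, acb/bacba meet in 0. 2b->1: no, a/bacba meet in 0. 2b->2: no, acb/ca meet in 2. Open state 3: 2b->3.
bbc: 2c undefined. 2c->0: ok.
cbb: 3b undefined. 3b->0: ok.
cbc: 3c undefined. 3c->0: no, cbcca/ca meet in 2. 3c->1: ok.
bbba: 3a undefined. 3a->0: no, bbc/bacba meet in 0. 3a->1: no, bbbab/ca meet in 2. 3a->2: ok.
All examples now run through 4 states with every (state, symbol) defined. Accept strings end in {0,1,3}, Reject strings end in {2}; accept={0,1,3}.

states=4 start=0 accept={0,1,3} delta: 0a->0 0b->1 0c->2 1a->0 1b->2 1c->1 2a->2 2b->3 2c->0 3a->2 3b->0 3c->1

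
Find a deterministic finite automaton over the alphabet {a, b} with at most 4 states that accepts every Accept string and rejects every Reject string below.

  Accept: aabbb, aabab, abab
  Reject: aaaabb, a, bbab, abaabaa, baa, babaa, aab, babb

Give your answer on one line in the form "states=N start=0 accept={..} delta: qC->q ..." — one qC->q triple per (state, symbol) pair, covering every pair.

states=4 start=0 accept={3} delta: 0a->0 0b->1 1a->2 1b->2 2a->0 2b->3 3a->0 3b->0

Fold the examples into a partial DFA from state 0: repeatedly fix the first undefined (state, symbol) met by the shortest-then-alphabetical prefix, trying targets in increasing order and rejecting any under which an Accept and a Reject string meet in one state with the same remainder; add a state when all current targets are rejected. Accepting states are where Accept strings end.
a: 0a undefined. 0a->0: ok.
b: 0b undefined. 0b->0: no, aabbb/aaaabb meet in 0. Open state 1: 0b->1.
ba: 1a undefined. 1a->0: no, aabab/aab meet in 1. 1a->1: no, aabbb/babb meet in 1 with "bb" left. Open state 2: 1a->2.
bb: 1b undefined. 1b->0: no, aabbb/bbab meet in 1. 1b->1: no, aabbb/aaaabb meet in 1. 1b->2: ok.
baa: 2a undefined. 2a->0: ok.
bab: 2b undefined. 2b->0: no, aabbb/a meet in 0. 2b->1: no, aabbb/bbab meet in 1. 2b->2: no, aabbb/aaaabb meet in 2. Open state 3: 2b->3.
baba: 3a undefined. 3a->0: ok.
babb: 3b undefined. 3b->0: ok.
All examples now run through 4 states with every (state, symbol) defined. Accept strings end in {3}, Reject strings end in {0,1,2}; accept={3}.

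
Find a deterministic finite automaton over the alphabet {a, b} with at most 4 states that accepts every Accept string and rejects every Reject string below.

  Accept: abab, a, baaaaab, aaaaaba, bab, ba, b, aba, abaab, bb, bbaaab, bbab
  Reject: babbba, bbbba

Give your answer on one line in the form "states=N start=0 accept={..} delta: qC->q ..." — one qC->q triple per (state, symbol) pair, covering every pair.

Fold the examples into a partial DFA from state 0: repeatedly fix the first undefined (state, symbol) met by the shortest-then-alphabetical prefix, trying targets in increasing order and rejecting any under which an Accept and a Reject string meet in one state with the same remainder; add a state when all current targets are rejected. Accepting states are where Accept strings end.
a: 0a undefined. 0a->0: ok.
b: 0b undefined. 0b->0: no, abab/babbba meet in 0. Open state 1: 0b->1.
ba: 1a undefined. 1a->0: ok.
bb: 1b undefined. 1b->0: no, a/babbba meet in 0. 1b->1: no, a/babbba meet in 0. Open state 2: 1b->2.
bba: 2a undefined. 2a->0: ok.
bbb: 2b undefined. 2b->0: no, a/babbba meet in 0. 2b->1: no, a/babbba meet in 0. 2b->2: no, a/babbba meet in 0. Open state 3: 2b->3.
bbbb: 3b undefined. 3b->0: no, a/bbbba meet in 0. 3b->1: no, a/bbbba meet in 0. 3b->2: no, a/bbbba meet in 0. 3b->3: ok.
bbbba: 3a undefined. 3a->0: no, a/babbba meet in 0. 3a->1: no, abab/babbba meet in 1. 3a->2: no, bb/babbba meet in 2. 3a->3: ok.
All examples now run through 4 states with every (state, symbol) defined. Accept strings end in {0,1,2}, Reject strings end in {3}; accept={0,1,2}.

states=4 start=0 accept={0,1,2} delta: 0a->0 0b->1 1a->0 1b->2 2a->0 2b->3 3a->3 3b->3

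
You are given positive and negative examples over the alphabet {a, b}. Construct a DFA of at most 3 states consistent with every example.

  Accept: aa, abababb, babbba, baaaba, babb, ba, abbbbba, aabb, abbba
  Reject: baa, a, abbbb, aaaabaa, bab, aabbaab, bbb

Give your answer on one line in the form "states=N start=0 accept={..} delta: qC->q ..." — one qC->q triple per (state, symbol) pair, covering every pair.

Grow the machine one transition at a time. Run the examples from 0; the earliest place one falls off (shortest prefix, ties alphabetical) gets sent to the lowest-numbered state that keeps every Accept/Reject pair distinguishable — a pair clashes when both reach the same state with identical unread suffix — and to a fresh state only if none does.
a: 0a undefined. 0a->0: no, aa/a meet in 0. Open state 1: 0a->1.
b: 0b undefined. 0b->0: no, aa/baa meet in 1 with "a" left. 0b->1: ok.
aa: 1a undefined. 1a->0: ok.
ab: 1b undefined. 1b->0: no, abababb/baa meet in 1. 1b->1: no, abababb/baa meet in 1. Open state 2: 1b->2.
aba: 2a undefined. 2a->0: no, abababb/aabbaab meet in 2. 2a->1: no, abababb/bbb meet in 2 with "b" left. 2a->2: ok.
abb: 2b undefined. 2b->0: no, aa/aabbaab meet in 0. 2b->1: ok.
All examples now run through 3 states with every (state, symbol) defined. Accept strings end in {0,2}, Reject strings end in {1}; accept={0,2}.

states=3 start=0 accept={0,2} delta: 0a->1 0b->1 1a->0 1b->2 2a->2 2b->1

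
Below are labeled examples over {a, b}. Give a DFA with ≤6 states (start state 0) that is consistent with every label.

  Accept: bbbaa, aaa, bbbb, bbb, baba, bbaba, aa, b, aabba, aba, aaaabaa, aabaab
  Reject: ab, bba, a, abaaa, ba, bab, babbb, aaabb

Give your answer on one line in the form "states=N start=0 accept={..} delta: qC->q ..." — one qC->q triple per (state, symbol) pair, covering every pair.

states=4 start=0 accept={0,2,3} delta: 0a->1 0b->0 1a->2 1b->1 2a->3 2b->1 3a->1 3b->2

Grow the machine one transition at a time. Run the examples from 0; the earliest place one falls off (shortest prefix, ties alphabetical) gets sent to the lowest-numbered state that keeps every Accept/Reject pair distinguishable — a pair clashes when both reach the same state with identical unread suffix — and to a fresh state only if none does.
a: 0a undefined. 0a->0: no, aaa/a meet in 0. Open state 1: 0a->1.
b: 0b undefined. 0b->0: ok.
aa: 1a undefined. 1a->0: no, aaa/bba meet in 1. 1a->1: no, bbbaa/bba meet in 1. Open state 2: 1a->2.
ab: 1b undefined. 1b->0: no, aaa/abaaa meet in 2 with "a" left. 1b->1: ok.
aaa: 2a undefined. 2a->0: no, aaa/aaabb meet in 0. 2a->1: no, bbbaa/abaaa meet in 2. 2a->2: no, bbbaa/abaaa meet in 2. Open state 3: 2a->3.
aab: 2b undefined. 2b->0: no, aabba/ab meet in 1. 2b->1: ok.
aaaa: 3a undefined. 3a->0: no, bbbb/abaaa meet in 0. 3a->1: ok.
aaab: 3b undefined. 3b->0: no, bbbb/aaabb meet in 0. 3b->1: no, aabaab/ab meet in 1. 3b->2: ok.
All examples now run through 4 states with every (state, symbol) defined. Accept strings end in {0,2,3}, Reject strings end in {1}; accept={0,2,3}.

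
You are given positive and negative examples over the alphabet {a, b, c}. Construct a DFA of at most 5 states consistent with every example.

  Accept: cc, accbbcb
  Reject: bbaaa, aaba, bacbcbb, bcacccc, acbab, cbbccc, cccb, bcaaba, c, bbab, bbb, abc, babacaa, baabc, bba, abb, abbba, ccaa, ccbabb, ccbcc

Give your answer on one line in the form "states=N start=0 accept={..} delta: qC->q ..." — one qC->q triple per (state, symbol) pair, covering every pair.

states=4 start=0 accept={2,3} delta: 0a->0 0b->0 0c->1 1a->0 1b->0 1c->2 2a->0 2b->3 2c->0 3a->0 3b->1 3c->0

Fold the examples into a partial DFA from state 0: repeatedly fix the first undefined (state, symbol) met by the shortest-then-alphabetical prefix, trying targets in increasing order and rejecting any under which an Accept and a Reject string meet in one state with the same remainder; add a state when all current targets are rejected. Accepting states are where Accept strings end.
a: 0a undefined. 0a->0: ok.
b: 0b undefined. 0b->0: ok.
c: 0c undefined. 0c->0: no, cc/bbaaa meet in 0. Open state 1: 0c->1.
cb: 1b undefined. 1b->0: ok.
cc: 1c undefined. 1c->0: no, cc/bbaaa meet in 0. 1c->1: no, cc/cbbccc meet in 1. Open state 2: 1c->2.
bca: 1a undefined. 1a->0: ok.
cca: 2a undefined. 2a->0: ok.
ccb: 2b undefined. 2b->0: no, cc/ccbcc meet in 2. 2b->1: no, accbbcb/bbaaa meet in 0. 2b->2: no, accbbcb/cccb meet in 2 with "cb" left. Open state 3: 2b->3.
ccc: 2c undefined. 2c->0: ok.
ccba: 3a undefined. 3a->0: ok.
ccbc: 3c undefined. 3c->0: ok.
accbb: 3b undefined. 3b->0: no, accbbcb/bbaaa meet in 0. 3b->1: ok.
All examples now run through 4 states with every (state, symbol) defined. Accept strings end in {2,3}, Reject strings end in {0,1}; accept={2,3}.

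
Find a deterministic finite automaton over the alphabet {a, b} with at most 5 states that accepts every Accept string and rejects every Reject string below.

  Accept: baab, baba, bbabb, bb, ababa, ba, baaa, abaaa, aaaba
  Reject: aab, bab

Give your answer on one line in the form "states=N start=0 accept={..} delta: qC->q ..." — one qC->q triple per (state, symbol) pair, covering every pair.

State merging on the prefix tree: take the shortest (then alphabetical) example prefix whose next move is undefined and point that move at state 0, else 1, else 2, ...; a target is out if some Accept/Reject pair would then sit in one state with the same input left (inseparable). If every existing state is out, open a new one.
a: 0a undefined. 0a->0: ok.
b: 0b undefined. 0b->0: no, baab/aab meet in 0. Open state 1: 0b->1.
ba: 1a undefined. 1a->0: no, baab/aab meet in 1. 1a->1: no, baab/bab meet in 1 with "b" left. Open state 2: 1a->2.
bb: 1b undefined. 1b->0: ok.
baa: 2a undefined. 2a->0: no, baab/aab meet in 1. 2a->1: ok.
bab: 2b undefined. 2b->0: no, baab/bab meet in 0. 2b->1: ok.
All examples now run through 3 states with every (state, symbol) defined. Accept strings end in {0,2}, Reject strings end in {1}; accept={0,2}.

states=3 start=0 accept={0,2} delta: 0a->0 0b->1 1a->2 1b->0 2a->1 2b->1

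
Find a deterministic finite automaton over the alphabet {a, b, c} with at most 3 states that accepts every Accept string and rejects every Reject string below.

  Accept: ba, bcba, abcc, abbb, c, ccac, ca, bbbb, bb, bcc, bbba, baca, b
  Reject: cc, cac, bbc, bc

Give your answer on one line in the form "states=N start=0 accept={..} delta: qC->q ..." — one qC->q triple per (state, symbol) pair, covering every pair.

State merging on the prefix tree: take the shortest (then alphabetical) example prefix whose next move is undefined and point that move at state 0, else 1, else 2, ...; a target is out if some Accept/Reject pair would then sit in one state with the same input left (inseparable). If every existing state is out, open a new one.
a: 0a undefined. 0a->0: ok.
b: 0b undefined. 0b->0: no, abcc/cc meet in 0 with "cc" left. Open state 1: 0b->1.
c: 0c undefined. 0c->0: no, c/cc meet in 0. 0c->1: ok.
ba: 1a undefined. 1a->0: no, c/cac meet in 1. 1a->1: ok.
bb: 1b undefined. 1b->0: no, ba/bbc meet in 1. 1b->1: ok.
bc: 1c undefined. 1c->0: no, baca/cc meet in 0. 1c->1: no, ba/cc meet in 1. Open state 2: 1c->2.
bcb: 2b undefined. 2b->0: ok.
bcc: 2c undefined. 2c->0: ok.
cca: 2a undefined. 2a->0: ok.
All examples now run through 3 states with every (state, symbol) defined. Accept strings end in {0,1}, Reject strings end in {2}; accept={0,1}.

states=3 start=0 accept={0,1} delta: 0a->0 0b->1 0c->1 1a->1 1b->1 1c->2 2a->0 2b->0 2c->0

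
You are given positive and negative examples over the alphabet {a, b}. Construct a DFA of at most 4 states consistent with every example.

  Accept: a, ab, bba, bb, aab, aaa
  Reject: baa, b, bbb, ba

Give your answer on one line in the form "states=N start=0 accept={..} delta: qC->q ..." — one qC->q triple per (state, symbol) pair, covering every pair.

states=3 start=0 accept={0,1} delta: 0a->1 0b->2 1a->1 1b->0 2a->2 2b->0

Fold the examples into a partial DFA from state 0: repeatedly fix the first undefined (state, symbol) met by the shortest-then-alphabetical prefix, trying targets in increasing order and rejecting any under which an Accept and a Reject string meet in one state with the same remainder; add a state when all current targets are rejected. Accepting states are where Accept strings end.
a: 0a undefined. 0a->0: no, ab/b meet in 0 with "b" left. Open state 1: 0a->1.
b: 0b undefined. 0b->0: no, a/ba meet in 1. 0b->1: no, a/b meet in 1. Open state 2: 0b->2.
aa: 1a undefined. 1a->0: no, aab/b meet in 2. 1a->1: ok.
ab: 1b undefined. 1b->0: ok.
ba: 2a undefined. 2a->0: no, a/baa meet in 1. 2a->1: no, a/baa meet in 1. 2a->2: ok.
bb: 2b undefined. 2b->0: ok.
All examples now run through 3 states with every (state, symbol) defined. Accept strings end in {0,1}, Reject strings end in {2}; accept={0,1}.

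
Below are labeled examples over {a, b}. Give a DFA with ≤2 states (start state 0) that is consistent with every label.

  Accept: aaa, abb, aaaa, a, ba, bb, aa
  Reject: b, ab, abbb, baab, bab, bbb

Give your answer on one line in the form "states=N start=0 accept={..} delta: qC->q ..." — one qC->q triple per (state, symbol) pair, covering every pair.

states=2 start=0 accept={0} delta: 0a->0 0b->1 1a->0 1b->0

State merging on the prefix tree: take the shortest (then alphabetical) example prefix whose next move is undefined and point that move at state 0, else 1, else 2, ...; a target is out if some Accept/Reject pair would then sit in one state with the same input left (inseparable). If every existing state is out, open a new one.
a: 0a undefined. 0a->0: ok.
b: 0b undefined. 0b->0: no, aaa/b meet in 0. Open state 1: 0b->1.
ba: 1a undefined. 1a->0: ok.
bb: 1b undefined. 1b->0: ok.
All examples now run through 2 states with every (state, symbol) defined. Accept strings end in {0}, Reject strings end in {1}; accept={0}.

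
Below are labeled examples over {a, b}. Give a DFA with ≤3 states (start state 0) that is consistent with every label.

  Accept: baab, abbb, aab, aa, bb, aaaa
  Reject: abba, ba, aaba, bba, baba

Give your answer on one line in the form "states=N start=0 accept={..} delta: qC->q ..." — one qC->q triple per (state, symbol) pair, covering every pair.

states=3 start=0 accept={0,1} delta: 0a->0 0b->1 1a->2 1b->1 2a->0 2b->1

Grow the machine one transition at a time. Run the examples from 0; the earliest place one falls off (shortest prefix, ties alphabetical) gets sent to the lowest-numbered state that keeps every Accept/Reject pair distinguishable — a pair clashes when both reach the same state with identical unread suffix — and to a fresh state only if none does.
a: 0a undefined. 0a->0: ok.
b: 0b undefined. 0b->0: no, baab/abba meet in 0. Open state 1: 0b->1.
ba: 1a undefined. 1a->0: no, aa/ba meet in 0. 1a->1: no, aab/ba meet in 1. Open state 2: 1a->2.
bb: 1b undefined. 1b->0: no, aa/abba meet in 0. 1b->1: ok.
baa: 2a undefined. 2a->0: ok.
bab: 2b undefined. 2b->0: no, aa/baba meet in 0. 2b->1: ok.
All examples now run through 3 states with every (state, symbol) defined. Accept strings end in {0,1}, Reject strings end in {2}; accept={0,1}.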